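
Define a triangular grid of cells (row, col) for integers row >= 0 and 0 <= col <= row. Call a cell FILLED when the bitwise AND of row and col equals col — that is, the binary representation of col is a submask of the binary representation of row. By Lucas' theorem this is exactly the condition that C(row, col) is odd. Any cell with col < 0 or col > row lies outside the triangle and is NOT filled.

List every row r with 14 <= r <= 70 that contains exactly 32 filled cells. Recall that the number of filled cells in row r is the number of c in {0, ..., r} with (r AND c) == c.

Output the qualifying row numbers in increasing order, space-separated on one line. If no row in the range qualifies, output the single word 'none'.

Row r has 2^popcount(r) filled cells, so we need popcount(r) = log2(32) = 5.
Scan r = 14..70 and keep those with exactly 5 one-bits:
r=14=1110 popcount=3 -> skip
r=15=1111 popcount=4 -> skip
r=16=10000 popcount=1 -> skip
r=17=10001 popcount=2 -> skip
r=18=10010 popcount=2 -> skip
r=19=10011 popcount=3 -> skip
r=20=10100 popcount=2 -> skip
r=21=10101 popcount=3 -> skip
r=22=10110 popcount=3 -> skip
r=23=10111 popcount=4 -> skip
r=24=11000 popcount=2 -> skip
r=25=11001 popcount=3 -> skip
r=26=11010 popcount=3 -> skip
r=27=11011 popcount=4 -> skip
r=28=11100 popcount=3 -> skip
r=29=11101 popcount=4 -> skip
r=30=11110 popcount=4 -> skip
r=31=11111 popcount=5 -> KEEP
r=32=100000 popcount=1 -> skip
r=33=100001 popcount=2 -> skip
r=34=100010 popcount=2 -> skip
r=35=100011 popcount=3 -> skip
r=36=100100 popcount=2 -> skip
r=37=100101 popcount=3 -> skip
r=38=100110 popcount=3 -> skip
r=39=100111 popcount=4 -> skip
r=40=101000 popcount=2 -> skip
r=41=101001 popcount=3 -> skip
r=42=101010 popcount=3 -> skip
r=43=101011 popcount=4 -> skip
r=44=101100 popcount=3 -> skip
r=45=101101 popcount=4 -> skip
r=46=101110 popcount=4 -> skip
r=47=101111 popcount=5 -> KEEP
r=48=110000 popcount=2 -> skip
r=49=110001 popcount=3 -> skip
r=50=110010 popcount=3 -> skip
r=51=110011 popcount=4 -> skip
r=52=110100 popcount=3 -> skip
r=53=110101 popcount=4 -> skip
r=54=110110 popcount=4 -> skip
r=55=110111 popcount=5 -> KEEP
r=56=111000 popcount=3 -> skip
r=57=111001 popcount=4 -> skip
r=58=111010 popcount=4 -> skip
r=59=111011 popcount=5 -> KEEP
r=60=111100 popcount=4 -> skip
r=61=111101 popcount=5 -> KEEP
r=62=111110 popcount=5 -> KEEP
r=63=111111 popcount=6 -> skip
r=64=1000000 popcount=1 -> skip
r=65=1000001 popcount=2 -> skip
r=66=1000010 popcount=2 -> skip
r=67=1000011 popcount=3 -> skip
r=68=1000100 popcount=2 -> skip
r=69=1000101 popcount=3 -> skip
r=70=1000110 popcount=3 -> skip
Kept rows: 31 47 55 59 61 62

Answer: 31 47 55 59 61 62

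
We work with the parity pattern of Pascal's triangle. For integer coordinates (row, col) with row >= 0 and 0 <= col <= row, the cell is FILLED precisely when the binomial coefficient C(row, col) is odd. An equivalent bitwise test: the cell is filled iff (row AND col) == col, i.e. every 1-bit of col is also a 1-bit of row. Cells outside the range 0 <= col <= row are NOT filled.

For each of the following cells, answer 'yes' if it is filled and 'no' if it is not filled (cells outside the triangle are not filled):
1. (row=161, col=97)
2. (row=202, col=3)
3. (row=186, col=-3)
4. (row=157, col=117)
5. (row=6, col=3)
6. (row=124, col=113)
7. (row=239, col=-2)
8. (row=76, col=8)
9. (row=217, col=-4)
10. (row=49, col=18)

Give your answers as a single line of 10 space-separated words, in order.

Answer: no no no no no no no yes no no

Derivation:
(161,97): row=0b10100001, col=0b1100001, row AND col = 0b100001 = 33; 33 != 97 -> empty
(202,3): row=0b11001010, col=0b11, row AND col = 0b10 = 2; 2 != 3 -> empty
(186,-3): col outside [0, 186] -> not filled
(157,117): row=0b10011101, col=0b1110101, row AND col = 0b10101 = 21; 21 != 117 -> empty
(6,3): row=0b110, col=0b11, row AND col = 0b10 = 2; 2 != 3 -> empty
(124,113): row=0b1111100, col=0b1110001, row AND col = 0b1110000 = 112; 112 != 113 -> empty
(239,-2): col outside [0, 239] -> not filled
(76,8): row=0b1001100, col=0b1000, row AND col = 0b1000 = 8; 8 == 8 -> filled
(217,-4): col outside [0, 217] -> not filled
(49,18): row=0b110001, col=0b10010, row AND col = 0b10000 = 16; 16 != 18 -> empty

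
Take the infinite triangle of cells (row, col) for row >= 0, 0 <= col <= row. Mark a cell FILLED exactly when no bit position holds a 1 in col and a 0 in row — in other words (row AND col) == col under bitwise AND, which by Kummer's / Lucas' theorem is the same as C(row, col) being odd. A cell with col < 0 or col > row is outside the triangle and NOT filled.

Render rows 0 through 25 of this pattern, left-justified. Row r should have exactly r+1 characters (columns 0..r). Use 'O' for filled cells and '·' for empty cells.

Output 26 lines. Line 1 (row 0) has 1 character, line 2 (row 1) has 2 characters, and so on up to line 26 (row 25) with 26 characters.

Answer: O
OO
O·O
OOOO
O···O
OO··OO
O·O·O·O
OOOOOOOO
O·······O
OO······OO
O·O·····O·O
OOOO····OOOO
O···O···O···O
OO··OO··OO··OO
O·O·O·O·O·O·O·O
OOOOOOOOOOOOOOOO
O···············O
OO··············OO
O·O·············O·O
OOOO············OOOO
O···O···········O···O
OO··OO··········OO··OO
O·O·O·O·········O·O·O·O
OOOOOOOO········OOOOOOOO
O·······O·······O·······O
OO······OO······OO······OO

Derivation:
r0=0: O
r1=1: OO
r2=10: O·O
r3=11: OOOO
r4=100: O···O
r5=101: OO··OO
r6=110: O·O·O·O
r7=111: OOOOOOOO
r8=1000: O·······O
r9=1001: OO······OO
r10=1010: O·O·····O·O
r11=1011: OOOO····OOOO
r12=1100: O···O···O···O
r13=1101: OO··OO··OO··OO
r14=1110: O·O·O·O·O·O·O·O
r15=1111: OOOOOOOOOOOOOOOO
r16=10000: O···············O
r17=10001: OO··············OO
r18=10010: O·O·············O·O
r19=10011: OOOO············OOOO
r20=10100: O···O···········O···O
r21=10101: OO··OO··········OO··OO
r22=10110: O·O·O·O·········O·O·O·O
r23=10111: OOOOOOOO········OOOOOOOO
r24=11000: O·······O·······O·······O
r25=11001: OO······OO······OO······OO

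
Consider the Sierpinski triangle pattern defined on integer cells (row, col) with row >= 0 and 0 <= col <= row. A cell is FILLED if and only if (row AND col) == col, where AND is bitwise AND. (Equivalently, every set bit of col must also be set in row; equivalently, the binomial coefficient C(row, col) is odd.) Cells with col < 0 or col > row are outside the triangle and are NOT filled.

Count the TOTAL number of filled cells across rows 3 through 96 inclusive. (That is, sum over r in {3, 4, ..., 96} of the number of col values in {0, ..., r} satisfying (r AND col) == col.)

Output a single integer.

r3=11 pc2: +4 =4
r4=100 pc1: +2 =6
r5=101 pc2: +4 =10
r6=110 pc2: +4 =14
r7=111 pc3: +8 =22
r8=1000 pc1: +2 =24
r9=1001 pc2: +4 =28
r10=1010 pc2: +4 =32
r11=1011 pc3: +8 =40
r12=1100 pc2: +4 =44
r13=1101 pc3: +8 =52
r14=1110 pc3: +8 =60
r15=1111 pc4: +16 =76
r16=10000 pc1: +2 =78
r17=10001 pc2: +4 =82
r18=10010 pc2: +4 =86
r19=10011 pc3: +8 =94
r20=10100 pc2: +4 =98
r21=10101 pc3: +8 =106
r22=10110 pc3: +8 =114
r23=10111 pc4: +16 =130
r24=11000 pc2: +4 =134
r25=11001 pc3: +8 =142
r26=11010 pc3: +8 =150
r27=11011 pc4: +16 =166
r28=11100 pc3: +8 =174
r29=11101 pc4: +16 =190
r30=11110 pc4: +16 =206
r31=11111 pc5: +32 =238
r32=100000 pc1: +2 =240
r33=100001 pc2: +4 =244
r34=100010 pc2: +4 =248
r35=100011 pc3: +8 =256
r36=100100 pc2: +4 =260
r37=100101 pc3: +8 =268
r38=100110 pc3: +8 =276
r39=100111 pc4: +16 =292
r40=101000 pc2: +4 =296
r41=101001 pc3: +8 =304
r42=101010 pc3: +8 =312
r43=101011 pc4: +16 =328
r44=101100 pc3: +8 =336
r45=101101 pc4: +16 =352
r46=101110 pc4: +16 =368
r47=101111 pc5: +32 =400
r48=110000 pc2: +4 =404
r49=110001 pc3: +8 =412
r50=110010 pc3: +8 =420
r51=110011 pc4: +16 =436
r52=110100 pc3: +8 =444
r53=110101 pc4: +16 =460
r54=110110 pc4: +16 =476
r55=110111 pc5: +32 =508
r56=111000 pc3: +8 =516
r57=111001 pc4: +16 =532
r58=111010 pc4: +16 =548
r59=111011 pc5: +32 =580
r60=111100 pc4: +16 =596
r61=111101 pc5: +32 =628
r62=111110 pc5: +32 =660
r63=111111 pc6: +64 =724
r64=1000000 pc1: +2 =726
r65=1000001 pc2: +4 =730
r66=1000010 pc2: +4 =734
r67=1000011 pc3: +8 =742
r68=1000100 pc2: +4 =746
r69=1000101 pc3: +8 =754
r70=1000110 pc3: +8 =762
r71=1000111 pc4: +16 =778
r72=1001000 pc2: +4 =782
r73=1001001 pc3: +8 =790
r74=1001010 pc3: +8 =798
r75=1001011 pc4: +16 =814
r76=1001100 pc3: +8 =822
r77=1001101 pc4: +16 =838
r78=1001110 pc4: +16 =854
r79=1001111 pc5: +32 =886
r80=1010000 pc2: +4 =890
r81=1010001 pc3: +8 =898
r82=1010010 pc3: +8 =906
r83=1010011 pc4: +16 =922
r84=1010100 pc3: +8 =930
r85=1010101 pc4: +16 =946
r86=1010110 pc4: +16 =962
r87=1010111 pc5: +32 =994
r88=1011000 pc3: +8 =1002
r89=1011001 pc4: +16 =1018
r90=1011010 pc4: +16 =1034
r91=1011011 pc5: +32 =1066
r92=1011100 pc4: +16 =1082
r93=1011101 pc5: +32 =1114
r94=1011110 pc5: +32 =1146
r95=1011111 pc6: +64 =1210
r96=1100000 pc2: +4 =1214

Answer: 1214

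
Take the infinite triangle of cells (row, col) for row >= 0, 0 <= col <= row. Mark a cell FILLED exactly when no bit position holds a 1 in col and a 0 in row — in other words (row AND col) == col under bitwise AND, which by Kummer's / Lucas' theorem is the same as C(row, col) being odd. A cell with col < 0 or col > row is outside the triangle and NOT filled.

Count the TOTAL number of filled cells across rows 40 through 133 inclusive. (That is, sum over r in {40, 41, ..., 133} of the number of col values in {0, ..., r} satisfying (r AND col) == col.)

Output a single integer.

r40=101000 pc2: +4 =4
r41=101001 pc3: +8 =12
r42=101010 pc3: +8 =20
r43=101011 pc4: +16 =36
r44=101100 pc3: +8 =44
r45=101101 pc4: +16 =60
r46=101110 pc4: +16 =76
r47=101111 pc5: +32 =108
r48=110000 pc2: +4 =112
r49=110001 pc3: +8 =120
r50=110010 pc3: +8 =128
r51=110011 pc4: +16 =144
r52=110100 pc3: +8 =152
r53=110101 pc4: +16 =168
r54=110110 pc4: +16 =184
r55=110111 pc5: +32 =216
r56=111000 pc3: +8 =224
r57=111001 pc4: +16 =240
r58=111010 pc4: +16 =256
r59=111011 pc5: +32 =288
r60=111100 pc4: +16 =304
r61=111101 pc5: +32 =336
r62=111110 pc5: +32 =368
r63=111111 pc6: +64 =432
r64=1000000 pc1: +2 =434
r65=1000001 pc2: +4 =438
r66=1000010 pc2: +4 =442
r67=1000011 pc3: +8 =450
r68=1000100 pc2: +4 =454
r69=1000101 pc3: +8 =462
r70=1000110 pc3: +8 =470
r71=1000111 pc4: +16 =486
r72=1001000 pc2: +4 =490
r73=1001001 pc3: +8 =498
r74=1001010 pc3: +8 =506
r75=1001011 pc4: +16 =522
r76=1001100 pc3: +8 =530
r77=1001101 pc4: +16 =546
r78=1001110 pc4: +16 =562
r79=1001111 pc5: +32 =594
r80=1010000 pc2: +4 =598
r81=1010001 pc3: +8 =606
r82=1010010 pc3: +8 =614
r83=1010011 pc4: +16 =630
r84=1010100 pc3: +8 =638
r85=1010101 pc4: +16 =654
r86=1010110 pc4: +16 =670
r87=1010111 pc5: +32 =702
r88=1011000 pc3: +8 =710
r89=1011001 pc4: +16 =726
r90=1011010 pc4: +16 =742
r91=1011011 pc5: +32 =774
r92=1011100 pc4: +16 =790
r93=1011101 pc5: +32 =822
r94=1011110 pc5: +32 =854
r95=1011111 pc6: +64 =918
r96=1100000 pc2: +4 =922
r97=1100001 pc3: +8 =930
r98=1100010 pc3: +8 =938
r99=1100011 pc4: +16 =954
r100=1100100 pc3: +8 =962
r101=1100101 pc4: +16 =978
r102=1100110 pc4: +16 =994
r103=1100111 pc5: +32 =1026
r104=1101000 pc3: +8 =1034
r105=1101001 pc4: +16 =1050
r106=1101010 pc4: +16 =1066
r107=1101011 pc5: +32 =1098
r108=1101100 pc4: +16 =1114
r109=1101101 pc5: +32 =1146
r110=1101110 pc5: +32 =1178
r111=1101111 pc6: +64 =1242
r112=1110000 pc3: +8 =1250
r113=1110001 pc4: +16 =1266
r114=1110010 pc4: +16 =1282
r115=1110011 pc5: +32 =1314
r116=1110100 pc4: +16 =1330
r117=1110101 pc5: +32 =1362
r118=1110110 pc5: +32 =1394
r119=1110111 pc6: +64 =1458
r120=1111000 pc4: +16 =1474
r121=1111001 pc5: +32 =1506
r122=1111010 pc5: +32 =1538
r123=1111011 pc6: +64 =1602
r124=1111100 pc5: +32 =1634
r125=1111101 pc6: +64 =1698
r126=1111110 pc6: +64 =1762
r127=1111111 pc7: +128 =1890
r128=10000000 pc1: +2 =1892
r129=10000001 pc2: +4 =1896
r130=10000010 pc2: +4 =1900
r131=10000011 pc3: +8 =1908
r132=10000100 pc2: +4 =1912
r133=10000101 pc3: +8 =1920

Answer: 1920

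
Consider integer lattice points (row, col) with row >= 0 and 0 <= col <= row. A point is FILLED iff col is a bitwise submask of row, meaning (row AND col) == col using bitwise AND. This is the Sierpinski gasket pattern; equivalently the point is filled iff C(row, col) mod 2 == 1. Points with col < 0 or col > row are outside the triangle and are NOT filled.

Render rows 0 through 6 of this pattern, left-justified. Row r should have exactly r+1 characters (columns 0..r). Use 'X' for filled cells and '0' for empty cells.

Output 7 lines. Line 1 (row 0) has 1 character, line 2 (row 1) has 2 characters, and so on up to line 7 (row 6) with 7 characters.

r0=0: X
r1=1: XX
r2=10: X0X
r3=11: XXXX
r4=100: X000X
r5=101: XX00XX
r6=110: X0X0X0X

Answer: X
XX
X0X
XXXX
X000X
XX00XX
X0X0X0X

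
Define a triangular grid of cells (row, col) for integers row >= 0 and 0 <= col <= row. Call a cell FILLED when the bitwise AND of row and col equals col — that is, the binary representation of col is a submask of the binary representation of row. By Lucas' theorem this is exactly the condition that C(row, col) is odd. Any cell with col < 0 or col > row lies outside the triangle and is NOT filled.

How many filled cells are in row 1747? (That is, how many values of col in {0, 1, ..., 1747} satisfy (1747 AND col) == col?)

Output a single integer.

1747 in binary = 11011010011
popcount(1747) = number of 1-bits in 11011010011 = 7
A col c satisfies (1747 AND c) == c iff every set bit of c is also set in 1747; each of the 7 set bits of 1747 can independently be on or off in c.
count = 2^7 = 128

Answer: 128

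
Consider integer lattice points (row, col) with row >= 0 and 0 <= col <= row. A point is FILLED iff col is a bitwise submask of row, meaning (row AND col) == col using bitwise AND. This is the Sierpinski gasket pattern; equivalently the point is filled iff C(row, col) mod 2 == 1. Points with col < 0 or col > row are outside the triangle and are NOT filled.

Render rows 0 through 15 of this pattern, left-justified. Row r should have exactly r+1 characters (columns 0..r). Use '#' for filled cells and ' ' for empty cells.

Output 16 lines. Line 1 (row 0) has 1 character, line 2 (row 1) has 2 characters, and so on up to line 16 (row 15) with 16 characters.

Answer: #
##
# #
####
#   #
##  ##
# # # #
########
#       #
##      ##
# #     # #
####    ####
#   #   #   #
##  ##  ##  ##
# # # # # # # #
################

Derivation:
r0=0: #
r1=1: ##
r2=10: # #
r3=11: ####
r4=100: #   #
r5=101: ##  ##
r6=110: # # # #
r7=111: ########
r8=1000: #       #
r9=1001: ##      ##
r10=1010: # #     # #
r11=1011: ####    ####
r12=1100: #   #   #   #
r13=1101: ##  ##  ##  ##
r14=1110: # # # # # # # #
r15=1111: ################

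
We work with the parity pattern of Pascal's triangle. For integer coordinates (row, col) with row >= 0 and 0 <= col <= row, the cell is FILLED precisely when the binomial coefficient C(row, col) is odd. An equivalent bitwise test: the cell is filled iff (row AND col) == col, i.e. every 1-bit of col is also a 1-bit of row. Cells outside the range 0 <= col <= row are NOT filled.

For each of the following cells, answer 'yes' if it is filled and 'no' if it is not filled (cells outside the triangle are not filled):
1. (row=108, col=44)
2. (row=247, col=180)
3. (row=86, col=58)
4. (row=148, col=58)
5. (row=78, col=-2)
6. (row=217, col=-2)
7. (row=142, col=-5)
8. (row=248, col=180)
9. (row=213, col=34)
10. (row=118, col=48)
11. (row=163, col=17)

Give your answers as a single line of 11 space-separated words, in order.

Answer: yes yes no no no no no no no yes no

Derivation:
(108,44): row=0b1101100, col=0b101100, row AND col = 0b101100 = 44; 44 == 44 -> filled
(247,180): row=0b11110111, col=0b10110100, row AND col = 0b10110100 = 180; 180 == 180 -> filled
(86,58): row=0b1010110, col=0b111010, row AND col = 0b10010 = 18; 18 != 58 -> empty
(148,58): row=0b10010100, col=0b111010, row AND col = 0b10000 = 16; 16 != 58 -> empty
(78,-2): col outside [0, 78] -> not filled
(217,-2): col outside [0, 217] -> not filled
(142,-5): col outside [0, 142] -> not filled
(248,180): row=0b11111000, col=0b10110100, row AND col = 0b10110000 = 176; 176 != 180 -> empty
(213,34): row=0b11010101, col=0b100010, row AND col = 0b0 = 0; 0 != 34 -> empty
(118,48): row=0b1110110, col=0b110000, row AND col = 0b110000 = 48; 48 == 48 -> filled
(163,17): row=0b10100011, col=0b10001, row AND col = 0b1 = 1; 1 != 17 -> empty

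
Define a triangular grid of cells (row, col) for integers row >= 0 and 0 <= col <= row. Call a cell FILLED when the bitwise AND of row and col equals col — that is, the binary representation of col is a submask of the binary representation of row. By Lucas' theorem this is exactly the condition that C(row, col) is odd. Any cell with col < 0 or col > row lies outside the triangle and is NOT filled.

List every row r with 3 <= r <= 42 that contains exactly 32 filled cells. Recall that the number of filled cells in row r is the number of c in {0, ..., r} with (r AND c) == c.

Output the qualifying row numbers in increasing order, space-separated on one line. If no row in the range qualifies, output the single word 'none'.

Answer: 31

Derivation:
Row r has 2^popcount(r) filled cells, so we need popcount(r) = log2(32) = 5.
Scan r = 3..42 and keep those with exactly 5 one-bits:
r=3=11 popcount=2 -> skip
r=4=100 popcount=1 -> skip
r=5=101 popcount=2 -> skip
r=6=110 popcount=2 -> skip
r=7=111 popcount=3 -> skip
r=8=1000 popcount=1 -> skip
r=9=1001 popcount=2 -> skip
r=10=1010 popcount=2 -> skip
r=11=1011 popcount=3 -> skip
r=12=1100 popcount=2 -> skip
r=13=1101 popcount=3 -> skip
r=14=1110 popcount=3 -> skip
r=15=1111 popcount=4 -> skip
r=16=10000 popcount=1 -> skip
r=17=10001 popcount=2 -> skip
r=18=10010 popcount=2 -> skip
r=19=10011 popcount=3 -> skip
r=20=10100 popcount=2 -> skip
r=21=10101 popcount=3 -> skip
r=22=10110 popcount=3 -> skip
r=23=10111 popcount=4 -> skip
r=24=11000 popcount=2 -> skip
r=25=11001 popcount=3 -> skip
r=26=11010 popcount=3 -> skip
r=27=11011 popcount=4 -> skip
r=28=11100 popcount=3 -> skip
r=29=11101 popcount=4 -> skip
r=30=11110 popcount=4 -> skip
r=31=11111 popcount=5 -> KEEP
r=32=100000 popcount=1 -> skip
r=33=100001 popcount=2 -> skip
r=34=100010 popcount=2 -> skip
r=35=100011 popcount=3 -> skip
r=36=100100 popcount=2 -> skip
r=37=100101 popcount=3 -> skip
r=38=100110 popcount=3 -> skip
r=39=100111 popcount=4 -> skip
r=40=101000 popcount=2 -> skip
r=41=101001 popcount=3 -> skip
r=42=101010 popcount=3 -> skip
Kept rows: 31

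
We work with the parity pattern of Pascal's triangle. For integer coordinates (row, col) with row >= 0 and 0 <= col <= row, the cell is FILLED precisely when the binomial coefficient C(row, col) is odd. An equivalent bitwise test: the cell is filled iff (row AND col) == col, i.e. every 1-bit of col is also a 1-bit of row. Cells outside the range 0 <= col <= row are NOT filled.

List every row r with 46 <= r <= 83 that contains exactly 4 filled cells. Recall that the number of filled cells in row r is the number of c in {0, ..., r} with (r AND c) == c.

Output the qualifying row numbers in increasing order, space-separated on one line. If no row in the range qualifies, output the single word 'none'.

Row r has 2^popcount(r) filled cells, so we need popcount(r) = log2(4) = 2.
Scan r = 46..83 and keep those with exactly 2 one-bits:
r=46=101110 popcount=4 -> skip
r=47=101111 popcount=5 -> skip
r=48=110000 popcount=2 -> KEEP
r=49=110001 popcount=3 -> skip
r=50=110010 popcount=3 -> skip
r=51=110011 popcount=4 -> skip
r=52=110100 popcount=3 -> skip
r=53=110101 popcount=4 -> skip
r=54=110110 popcount=4 -> skip
r=55=110111 popcount=5 -> skip
r=56=111000 popcount=3 -> skip
r=57=111001 popcount=4 -> skip
r=58=111010 popcount=4 -> skip
r=59=111011 popcount=5 -> skip
r=60=111100 popcount=4 -> skip
r=61=111101 popcount=5 -> skip
r=62=111110 popcount=5 -> skip
r=63=111111 popcount=6 -> skip
r=64=1000000 popcount=1 -> skip
r=65=1000001 popcount=2 -> KEEP
r=66=1000010 popcount=2 -> KEEP
r=67=1000011 popcount=3 -> skip
r=68=1000100 popcount=2 -> KEEP
r=69=1000101 popcount=3 -> skip
r=70=1000110 popcount=3 -> skip
r=71=1000111 popcount=4 -> skip
r=72=1001000 popcount=2 -> KEEP
r=73=1001001 popcount=3 -> skip
r=74=1001010 popcount=3 -> skip
r=75=1001011 popcount=4 -> skip
r=76=1001100 popcount=3 -> skip
r=77=1001101 popcount=4 -> skip
r=78=1001110 popcount=4 -> skip
r=79=1001111 popcount=5 -> skip
r=80=1010000 popcount=2 -> KEEP
r=81=1010001 popcount=3 -> skip
r=82=1010010 popcount=3 -> skip
r=83=1010011 popcount=4 -> skip
Kept rows: 48 65 66 68 72 80

Answer: 48 65 66 68 72 80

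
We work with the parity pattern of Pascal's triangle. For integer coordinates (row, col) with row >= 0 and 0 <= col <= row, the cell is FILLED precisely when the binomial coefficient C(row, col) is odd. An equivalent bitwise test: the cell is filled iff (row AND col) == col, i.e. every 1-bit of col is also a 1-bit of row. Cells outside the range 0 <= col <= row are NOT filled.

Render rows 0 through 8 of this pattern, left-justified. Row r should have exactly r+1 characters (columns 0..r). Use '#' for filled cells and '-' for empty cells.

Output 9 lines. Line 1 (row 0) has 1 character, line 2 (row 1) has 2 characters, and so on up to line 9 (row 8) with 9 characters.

Answer: #
##
#-#
####
#---#
##--##
#-#-#-#
########
#-------#

Derivation:
r0=0: #
r1=1: ##
r2=10: #-#
r3=11: ####
r4=100: #---#
r5=101: ##--##
r6=110: #-#-#-#
r7=111: ########
r8=1000: #-------#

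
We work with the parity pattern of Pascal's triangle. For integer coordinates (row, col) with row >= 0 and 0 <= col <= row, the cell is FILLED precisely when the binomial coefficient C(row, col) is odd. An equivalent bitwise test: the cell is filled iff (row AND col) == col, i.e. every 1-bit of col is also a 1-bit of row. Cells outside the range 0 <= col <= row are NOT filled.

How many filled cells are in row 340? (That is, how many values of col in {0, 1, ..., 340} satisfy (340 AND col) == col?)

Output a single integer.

340 in binary = 101010100
popcount(340) = number of 1-bits in 101010100 = 4
A col c satisfies (340 AND c) == c iff every set bit of c is also set in 340; each of the 4 set bits of 340 can independently be on or off in c.
count = 2^4 = 16

Answer: 16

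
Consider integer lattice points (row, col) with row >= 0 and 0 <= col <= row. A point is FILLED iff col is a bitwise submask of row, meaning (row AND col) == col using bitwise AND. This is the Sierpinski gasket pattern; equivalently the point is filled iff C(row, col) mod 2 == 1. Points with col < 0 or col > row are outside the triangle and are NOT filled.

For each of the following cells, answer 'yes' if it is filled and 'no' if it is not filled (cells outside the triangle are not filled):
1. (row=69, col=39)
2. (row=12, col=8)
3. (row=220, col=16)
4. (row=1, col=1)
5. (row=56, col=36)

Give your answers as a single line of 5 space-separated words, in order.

(69,39): row=0b1000101, col=0b100111, row AND col = 0b101 = 5; 5 != 39 -> empty
(12,8): row=0b1100, col=0b1000, row AND col = 0b1000 = 8; 8 == 8 -> filled
(220,16): row=0b11011100, col=0b10000, row AND col = 0b10000 = 16; 16 == 16 -> filled
(1,1): row=0b1, col=0b1, row AND col = 0b1 = 1; 1 == 1 -> filled
(56,36): row=0b111000, col=0b100100, row AND col = 0b100000 = 32; 32 != 36 -> empty

Answer: no yes yes yes no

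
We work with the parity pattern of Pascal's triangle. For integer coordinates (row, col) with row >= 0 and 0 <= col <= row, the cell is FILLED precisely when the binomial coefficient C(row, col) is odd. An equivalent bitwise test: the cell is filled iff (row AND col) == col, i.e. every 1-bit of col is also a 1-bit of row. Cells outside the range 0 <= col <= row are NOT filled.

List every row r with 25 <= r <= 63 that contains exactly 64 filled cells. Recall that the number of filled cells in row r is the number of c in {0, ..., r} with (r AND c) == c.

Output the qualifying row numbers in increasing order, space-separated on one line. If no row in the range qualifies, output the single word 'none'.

Row r has 2^popcount(r) filled cells, so we need popcount(r) = log2(64) = 6.
Scan r = 25..63 and keep those with exactly 6 one-bits:
r=25=11001 popcount=3 -> skip
r=26=11010 popcount=3 -> skip
r=27=11011 popcount=4 -> skip
r=28=11100 popcount=3 -> skip
r=29=11101 popcount=4 -> skip
r=30=11110 popcount=4 -> skip
r=31=11111 popcount=5 -> skip
r=32=100000 popcount=1 -> skip
r=33=100001 popcount=2 -> skip
r=34=100010 popcount=2 -> skip
r=35=100011 popcount=3 -> skip
r=36=100100 popcount=2 -> skip
r=37=100101 popcount=3 -> skip
r=38=100110 popcount=3 -> skip
r=39=100111 popcount=4 -> skip
r=40=101000 popcount=2 -> skip
r=41=101001 popcount=3 -> skip
r=42=101010 popcount=3 -> skip
r=43=101011 popcount=4 -> skip
r=44=101100 popcount=3 -> skip
r=45=101101 popcount=4 -> skip
r=46=101110 popcount=4 -> skip
r=47=101111 popcount=5 -> skip
r=48=110000 popcount=2 -> skip
r=49=110001 popcount=3 -> skip
r=50=110010 popcount=3 -> skip
r=51=110011 popcount=4 -> skip
r=52=110100 popcount=3 -> skip
r=53=110101 popcount=4 -> skip
r=54=110110 popcount=4 -> skip
r=55=110111 popcount=5 -> skip
r=56=111000 popcount=3 -> skip
r=57=111001 popcount=4 -> skip
r=58=111010 popcount=4 -> skip
r=59=111011 popcount=5 -> skip
r=60=111100 popcount=4 -> skip
r=61=111101 popcount=5 -> skip
r=62=111110 popcount=5 -> skip
r=63=111111 popcount=6 -> KEEP
Kept rows: 63

Answer: 63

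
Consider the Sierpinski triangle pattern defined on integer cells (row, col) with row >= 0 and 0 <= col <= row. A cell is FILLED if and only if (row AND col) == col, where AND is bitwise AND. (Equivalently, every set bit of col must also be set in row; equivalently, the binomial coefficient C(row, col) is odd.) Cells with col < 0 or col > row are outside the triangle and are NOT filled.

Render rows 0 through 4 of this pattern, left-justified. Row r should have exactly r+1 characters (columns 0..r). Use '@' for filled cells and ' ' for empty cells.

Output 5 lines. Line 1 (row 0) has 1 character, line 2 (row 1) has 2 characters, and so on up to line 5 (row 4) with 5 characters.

Answer: @
@@
@ @
@@@@
@   @

Derivation:
r0=0: @
r1=1: @@
r2=10: @ @
r3=11: @@@@
r4=100: @   @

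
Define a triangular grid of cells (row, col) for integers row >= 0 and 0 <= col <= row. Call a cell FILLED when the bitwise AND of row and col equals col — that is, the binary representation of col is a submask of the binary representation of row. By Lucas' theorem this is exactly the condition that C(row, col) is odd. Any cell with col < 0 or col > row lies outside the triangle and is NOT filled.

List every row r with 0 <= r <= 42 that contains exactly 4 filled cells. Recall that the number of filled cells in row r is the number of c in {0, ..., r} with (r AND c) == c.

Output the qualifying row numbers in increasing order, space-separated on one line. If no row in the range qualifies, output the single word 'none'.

Row r has 2^popcount(r) filled cells, so we need popcount(r) = log2(4) = 2.
Scan r = 0..42 and keep those with exactly 2 one-bits:
r=0=0 popcount=0 -> skip
r=1=1 popcount=1 -> skip
r=2=10 popcount=1 -> skip
r=3=11 popcount=2 -> KEEP
r=4=100 popcount=1 -> skip
r=5=101 popcount=2 -> KEEP
r=6=110 popcount=2 -> KEEP
r=7=111 popcount=3 -> skip
r=8=1000 popcount=1 -> skip
r=9=1001 popcount=2 -> KEEP
r=10=1010 popcount=2 -> KEEP
r=11=1011 popcount=3 -> skip
r=12=1100 popcount=2 -> KEEP
r=13=1101 popcount=3 -> skip
r=14=1110 popcount=3 -> skip
r=15=1111 popcount=4 -> skip
r=16=10000 popcount=1 -> skip
r=17=10001 popcount=2 -> KEEP
r=18=10010 popcount=2 -> KEEP
r=19=10011 popcount=3 -> skip
r=20=10100 popcount=2 -> KEEP
r=21=10101 popcount=3 -> skip
r=22=10110 popcount=3 -> skip
r=23=10111 popcount=4 -> skip
r=24=11000 popcount=2 -> KEEP
r=25=11001 popcount=3 -> skip
r=26=11010 popcount=3 -> skip
r=27=11011 popcount=4 -> skip
r=28=11100 popcount=3 -> skip
r=29=11101 popcount=4 -> skip
r=30=11110 popcount=4 -> skip
r=31=11111 popcount=5 -> skip
r=32=100000 popcount=1 -> skip
r=33=100001 popcount=2 -> KEEP
r=34=100010 popcount=2 -> KEEP
r=35=100011 popcount=3 -> skip
r=36=100100 popcount=2 -> KEEP
r=37=100101 popcount=3 -> skip
r=38=100110 popcount=3 -> skip
r=39=100111 popcount=4 -> skip
r=40=101000 popcount=2 -> KEEP
r=41=101001 popcount=3 -> skip
r=42=101010 popcount=3 -> skip
Kept rows: 3 5 6 9 10 12 17 18 20 24 33 34 36 40

Answer: 3 5 6 9 10 12 17 18 20 24 33 34 36 40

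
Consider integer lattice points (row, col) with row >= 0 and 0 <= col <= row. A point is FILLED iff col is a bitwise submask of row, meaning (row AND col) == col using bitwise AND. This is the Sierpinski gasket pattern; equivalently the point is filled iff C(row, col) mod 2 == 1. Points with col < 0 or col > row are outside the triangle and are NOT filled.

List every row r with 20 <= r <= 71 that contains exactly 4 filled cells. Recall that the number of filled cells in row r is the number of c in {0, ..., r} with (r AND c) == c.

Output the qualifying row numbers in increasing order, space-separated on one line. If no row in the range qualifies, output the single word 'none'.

Row r has 2^popcount(r) filled cells, so we need popcount(r) = log2(4) = 2.
Scan r = 20..71 and keep those with exactly 2 one-bits:
r=20=10100 popcount=2 -> KEEP
r=21=10101 popcount=3 -> skip
r=22=10110 popcount=3 -> skip
r=23=10111 popcount=4 -> skip
r=24=11000 popcount=2 -> KEEP
r=25=11001 popcount=3 -> skip
r=26=11010 popcount=3 -> skip
r=27=11011 popcount=4 -> skip
r=28=11100 popcount=3 -> skip
r=29=11101 popcount=4 -> skip
r=30=11110 popcount=4 -> skip
r=31=11111 popcount=5 -> skip
r=32=100000 popcount=1 -> skip
r=33=100001 popcount=2 -> KEEP
r=34=100010 popcount=2 -> KEEP
r=35=100011 popcount=3 -> skip
r=36=100100 popcount=2 -> KEEP
r=37=100101 popcount=3 -> skip
r=38=100110 popcount=3 -> skip
r=39=100111 popcount=4 -> skip
r=40=101000 popcount=2 -> KEEP
r=41=101001 popcount=3 -> skip
r=42=101010 popcount=3 -> skip
r=43=101011 popcount=4 -> skip
r=44=101100 popcount=3 -> skip
r=45=101101 popcount=4 -> skip
r=46=101110 popcount=4 -> skip
r=47=101111 popcount=5 -> skip
r=48=110000 popcount=2 -> KEEP
r=49=110001 popcount=3 -> skip
r=50=110010 popcount=3 -> skip
r=51=110011 popcount=4 -> skip
r=52=110100 popcount=3 -> skip
r=53=110101 popcount=4 -> skip
r=54=110110 popcount=4 -> skip
r=55=110111 popcount=5 -> skip
r=56=111000 popcount=3 -> skip
r=57=111001 popcount=4 -> skip
r=58=111010 popcount=4 -> skip
r=59=111011 popcount=5 -> skip
r=60=111100 popcount=4 -> skip
r=61=111101 popcount=5 -> skip
r=62=111110 popcount=5 -> skip
r=63=111111 popcount=6 -> skip
r=64=1000000 popcount=1 -> skip
r=65=1000001 popcount=2 -> KEEP
r=66=1000010 popcount=2 -> KEEP
r=67=1000011 popcount=3 -> skip
r=68=1000100 popcount=2 -> KEEP
r=69=1000101 popcount=3 -> skip
r=70=1000110 popcount=3 -> skip
r=71=1000111 popcount=4 -> skip
Kept rows: 20 24 33 34 36 40 48 65 66 68

Answer: 20 24 33 34 36 40 48 65 66 68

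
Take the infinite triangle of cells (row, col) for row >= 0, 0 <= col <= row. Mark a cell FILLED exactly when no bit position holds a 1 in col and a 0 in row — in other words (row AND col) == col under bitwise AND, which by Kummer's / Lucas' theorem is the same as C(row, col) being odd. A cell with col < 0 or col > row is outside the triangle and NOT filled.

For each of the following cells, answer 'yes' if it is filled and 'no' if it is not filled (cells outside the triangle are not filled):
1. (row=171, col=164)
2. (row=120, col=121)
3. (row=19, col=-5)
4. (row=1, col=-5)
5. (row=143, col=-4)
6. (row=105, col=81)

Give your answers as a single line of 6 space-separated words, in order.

(171,164): row=0b10101011, col=0b10100100, row AND col = 0b10100000 = 160; 160 != 164 -> empty
(120,121): col outside [0, 120] -> not filled
(19,-5): col outside [0, 19] -> not filled
(1,-5): col outside [0, 1] -> not filled
(143,-4): col outside [0, 143] -> not filled
(105,81): row=0b1101001, col=0b1010001, row AND col = 0b1000001 = 65; 65 != 81 -> empty

Answer: no no no no no no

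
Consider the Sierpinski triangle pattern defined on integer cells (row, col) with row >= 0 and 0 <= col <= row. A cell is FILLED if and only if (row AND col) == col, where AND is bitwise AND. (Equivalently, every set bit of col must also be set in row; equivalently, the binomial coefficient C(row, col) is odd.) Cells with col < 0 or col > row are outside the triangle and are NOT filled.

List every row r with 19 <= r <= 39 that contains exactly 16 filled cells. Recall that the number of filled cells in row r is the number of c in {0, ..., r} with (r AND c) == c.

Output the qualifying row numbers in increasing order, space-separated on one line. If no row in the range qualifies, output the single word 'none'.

Row r has 2^popcount(r) filled cells, so we need popcount(r) = log2(16) = 4.
Scan r = 19..39 and keep those with exactly 4 one-bits:
r=19=10011 popcount=3 -> skip
r=20=10100 popcount=2 -> skip
r=21=10101 popcount=3 -> skip
r=22=10110 popcount=3 -> skip
r=23=10111 popcount=4 -> KEEP
r=24=11000 popcount=2 -> skip
r=25=11001 popcount=3 -> skip
r=26=11010 popcount=3 -> skip
r=27=11011 popcount=4 -> KEEP
r=28=11100 popcount=3 -> skip
r=29=11101 popcount=4 -> KEEP
r=30=11110 popcount=4 -> KEEP
r=31=11111 popcount=5 -> skip
r=32=100000 popcount=1 -> skip
r=33=100001 popcount=2 -> skip
r=34=100010 popcount=2 -> skip
r=35=100011 popcount=3 -> skip
r=36=100100 popcount=2 -> skip
r=37=100101 popcount=3 -> skip
r=38=100110 popcount=3 -> skip
r=39=100111 popcount=4 -> KEEP
Kept rows: 23 27 29 30 39

Answer: 23 27 29 30 39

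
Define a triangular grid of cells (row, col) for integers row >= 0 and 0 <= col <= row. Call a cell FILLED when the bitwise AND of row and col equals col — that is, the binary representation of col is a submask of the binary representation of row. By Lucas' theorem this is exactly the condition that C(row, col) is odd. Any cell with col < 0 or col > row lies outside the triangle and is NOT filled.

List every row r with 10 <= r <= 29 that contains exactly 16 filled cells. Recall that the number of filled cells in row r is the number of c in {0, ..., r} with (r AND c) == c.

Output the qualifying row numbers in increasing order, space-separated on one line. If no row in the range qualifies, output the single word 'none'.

Answer: 15 23 27 29

Derivation:
Row r has 2^popcount(r) filled cells, so we need popcount(r) = log2(16) = 4.
Scan r = 10..29 and keep those with exactly 4 one-bits:
r=10=1010 popcount=2 -> skip
r=11=1011 popcount=3 -> skip
r=12=1100 popcount=2 -> skip
r=13=1101 popcount=3 -> skip
r=14=1110 popcount=3 -> skip
r=15=1111 popcount=4 -> KEEP
r=16=10000 popcount=1 -> skip
r=17=10001 popcount=2 -> skip
r=18=10010 popcount=2 -> skip
r=19=10011 popcount=3 -> skip
r=20=10100 popcount=2 -> skip
r=21=10101 popcount=3 -> skip
r=22=10110 popcount=3 -> skip
r=23=10111 popcount=4 -> KEEP
r=24=11000 popcount=2 -> skip
r=25=11001 popcount=3 -> skip
r=26=11010 popcount=3 -> skip
r=27=11011 popcount=4 -> KEEP
r=28=11100 popcount=3 -> skip
r=29=11101 popcount=4 -> KEEP
Kept rows: 15 23 27 29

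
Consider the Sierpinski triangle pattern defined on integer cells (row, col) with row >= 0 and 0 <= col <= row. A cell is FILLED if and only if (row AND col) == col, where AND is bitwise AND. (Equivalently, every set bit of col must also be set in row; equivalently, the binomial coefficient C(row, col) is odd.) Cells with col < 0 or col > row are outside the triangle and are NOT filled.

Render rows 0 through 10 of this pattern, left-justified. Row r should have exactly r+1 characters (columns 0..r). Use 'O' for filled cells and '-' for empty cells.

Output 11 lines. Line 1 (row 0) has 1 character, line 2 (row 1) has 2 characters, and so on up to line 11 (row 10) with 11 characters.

Answer: O
OO
O-O
OOOO
O---O
OO--OO
O-O-O-O
OOOOOOOO
O-------O
OO------OO
O-O-----O-O

Derivation:
r0=0: O
r1=1: OO
r2=10: O-O
r3=11: OOOO
r4=100: O---O
r5=101: OO--OO
r6=110: O-O-O-O
r7=111: OOOOOOOO
r8=1000: O-------O
r9=1001: OO------OO
r10=1010: O-O-----O-O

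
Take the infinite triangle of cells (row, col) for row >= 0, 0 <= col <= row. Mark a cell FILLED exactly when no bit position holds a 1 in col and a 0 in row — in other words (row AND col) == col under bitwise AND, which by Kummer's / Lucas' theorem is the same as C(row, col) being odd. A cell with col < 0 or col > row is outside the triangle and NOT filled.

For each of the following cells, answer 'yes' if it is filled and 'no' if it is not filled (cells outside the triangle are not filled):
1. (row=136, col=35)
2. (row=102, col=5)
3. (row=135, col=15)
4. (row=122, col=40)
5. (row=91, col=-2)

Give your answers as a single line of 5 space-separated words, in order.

Answer: no no no yes no

Derivation:
(136,35): row=0b10001000, col=0b100011, row AND col = 0b0 = 0; 0 != 35 -> empty
(102,5): row=0b1100110, col=0b101, row AND col = 0b100 = 4; 4 != 5 -> empty
(135,15): row=0b10000111, col=0b1111, row AND col = 0b111 = 7; 7 != 15 -> empty
(122,40): row=0b1111010, col=0b101000, row AND col = 0b101000 = 40; 40 == 40 -> filled
(91,-2): col outside [0, 91] -> not filled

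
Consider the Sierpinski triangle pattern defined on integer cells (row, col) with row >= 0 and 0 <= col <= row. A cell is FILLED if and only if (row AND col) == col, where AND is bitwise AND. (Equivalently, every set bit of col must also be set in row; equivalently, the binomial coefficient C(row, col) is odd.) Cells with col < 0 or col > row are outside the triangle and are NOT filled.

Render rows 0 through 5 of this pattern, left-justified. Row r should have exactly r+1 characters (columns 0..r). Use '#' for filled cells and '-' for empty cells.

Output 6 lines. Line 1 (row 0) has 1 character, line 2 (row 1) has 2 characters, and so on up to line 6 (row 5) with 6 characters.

r0=0: #
r1=1: ##
r2=10: #-#
r3=11: ####
r4=100: #---#
r5=101: ##--##

Answer: #
##
#-#
####
#---#
##--##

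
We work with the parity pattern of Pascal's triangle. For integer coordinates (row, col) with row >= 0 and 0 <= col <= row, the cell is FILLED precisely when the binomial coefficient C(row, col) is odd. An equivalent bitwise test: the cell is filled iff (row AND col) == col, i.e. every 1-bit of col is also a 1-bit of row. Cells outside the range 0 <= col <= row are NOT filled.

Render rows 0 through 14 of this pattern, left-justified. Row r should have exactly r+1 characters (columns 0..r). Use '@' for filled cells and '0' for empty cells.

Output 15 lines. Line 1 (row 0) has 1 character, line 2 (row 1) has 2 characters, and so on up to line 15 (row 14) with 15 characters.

r0=0: @
r1=1: @@
r2=10: @0@
r3=11: @@@@
r4=100: @000@
r5=101: @@00@@
r6=110: @0@0@0@
r7=111: @@@@@@@@
r8=1000: @0000000@
r9=1001: @@000000@@
r10=1010: @0@00000@0@
r11=1011: @@@@0000@@@@
r12=1100: @000@000@000@
r13=1101: @@00@@00@@00@@
r14=1110: @0@0@0@0@0@0@0@

Answer: @
@@
@0@
@@@@
@000@
@@00@@
@0@0@0@
@@@@@@@@
@0000000@
@@000000@@
@0@00000@0@
@@@@0000@@@@
@000@000@000@
@@00@@00@@00@@
@0@0@0@0@0@0@0@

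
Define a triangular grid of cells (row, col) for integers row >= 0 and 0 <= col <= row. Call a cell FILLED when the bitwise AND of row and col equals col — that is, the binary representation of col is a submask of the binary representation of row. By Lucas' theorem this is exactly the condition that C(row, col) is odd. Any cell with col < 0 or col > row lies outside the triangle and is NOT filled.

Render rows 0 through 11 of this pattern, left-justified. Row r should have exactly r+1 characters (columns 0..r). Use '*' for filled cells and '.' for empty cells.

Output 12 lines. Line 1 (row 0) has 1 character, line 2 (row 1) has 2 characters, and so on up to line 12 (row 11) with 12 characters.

r0=0: *
r1=1: **
r2=10: *.*
r3=11: ****
r4=100: *...*
r5=101: **..**
r6=110: *.*.*.*
r7=111: ********
r8=1000: *.......*
r9=1001: **......**
r10=1010: *.*.....*.*
r11=1011: ****....****

Answer: *
**
*.*
****
*...*
**..**
*.*.*.*
********
*.......*
**......**
*.*.....*.*
****....****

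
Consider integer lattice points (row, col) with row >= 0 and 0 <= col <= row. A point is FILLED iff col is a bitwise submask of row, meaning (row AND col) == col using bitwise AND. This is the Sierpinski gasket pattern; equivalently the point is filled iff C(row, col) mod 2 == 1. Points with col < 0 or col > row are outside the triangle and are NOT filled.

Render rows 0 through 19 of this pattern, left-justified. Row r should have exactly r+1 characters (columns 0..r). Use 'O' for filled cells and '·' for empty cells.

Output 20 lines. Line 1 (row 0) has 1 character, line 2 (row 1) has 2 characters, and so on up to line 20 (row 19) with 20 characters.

Answer: O
OO
O·O
OOOO
O···O
OO··OO
O·O·O·O
OOOOOOOO
O·······O
OO······OO
O·O·····O·O
OOOO····OOOO
O···O···O···O
OO··OO··OO··OO
O·O·O·O·O·O·O·O
OOOOOOOOOOOOOOOO
O···············O
OO··············OO
O·O·············O·O
OOOO············OOOO

Derivation:
r0=0: O
r1=1: OO
r2=10: O·O
r3=11: OOOO
r4=100: O···O
r5=101: OO··OO
r6=110: O·O·O·O
r7=111: OOOOOOOO
r8=1000: O·······O
r9=1001: OO······OO
r10=1010: O·O·····O·O
r11=1011: OOOO····OOOO
r12=1100: O···O···O···O
r13=1101: OO··OO··OO··OO
r14=1110: O·O·O·O·O·O·O·O
r15=1111: OOOOOOOOOOOOOOOO
r16=10000: O···············O
r17=10001: OO··············OO
r18=10010: O·O·············O·O
r19=10011: OOOO············OOOO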